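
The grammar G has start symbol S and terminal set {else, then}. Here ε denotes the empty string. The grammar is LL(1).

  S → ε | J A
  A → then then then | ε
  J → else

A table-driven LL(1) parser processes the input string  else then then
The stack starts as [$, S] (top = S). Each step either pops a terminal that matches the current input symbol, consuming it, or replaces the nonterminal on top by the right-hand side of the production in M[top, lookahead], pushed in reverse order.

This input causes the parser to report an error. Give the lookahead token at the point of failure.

$

step 1: stack=$ S  input=else then then $  — expand S → J A
step 2: stack=$ A J  input=else then then $  — expand J → else
step 3: stack=$ A else  input=else then then $  — match else
step 4: stack=$ A  input=then then $  — expand A → then then then
step 5: stack=$ then then then  input=then then $  — match then
step 6: stack=$ then then  input=then $  — match then
step 7: stack=$ then  input=$  — error: top is terminal then but lookahead is $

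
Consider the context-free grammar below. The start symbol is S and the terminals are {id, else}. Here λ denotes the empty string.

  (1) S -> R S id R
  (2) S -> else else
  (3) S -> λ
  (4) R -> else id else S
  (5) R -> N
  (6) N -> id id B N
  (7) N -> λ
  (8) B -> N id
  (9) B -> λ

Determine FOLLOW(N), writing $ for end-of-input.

{$, else, id}

FIRST(N) = {λ, id}
FIRST(R) = {λ, else, id}  (via N)
FIRST(B) = {λ, id}  (via N id)
FIRST(S) = {λ, else, id}  (via R S id R)
FOLLOW(S) includes $ since S is the start symbol.
FOLLOW(S): in S->R S id R, S is followed by id R with FIRST {id}; in R->else id else S, the suffix after S is empty, so FOLLOW(S) ⊇ FOLLOW(R) = {$, else, id}. Thus FOLLOW(S) = {$, else, id}.
FOLLOW(R): in S->R S id R (occurrence 1), R is followed by S id R with FIRST {else, id}; in S->R S id R (occurrence 2), the suffix after R is empty, so FOLLOW(R) ⊇ FOLLOW(S) = {$, else, id}. Thus FOLLOW(R) = {$, else, id}.
FOLLOW(N): in R->N, the suffix after N is empty, so FOLLOW(N) ⊇ FOLLOW(R) = {$, else, id}; in N->id id B N, the suffix after N is empty (adds nothing new); in B->N id, N is followed by id with FIRST {id}. Thus FOLLOW(N) = {$, else, id}.
FOLLOW(B): in N->id id B N, B is followed by N with FIRST {λ, id}; in N->id id B N, the suffix after B is nullable, so FOLLOW(B) ⊇ FOLLOW(N) = {$, else, id}. Thus FOLLOW(B) = {$, else, id}.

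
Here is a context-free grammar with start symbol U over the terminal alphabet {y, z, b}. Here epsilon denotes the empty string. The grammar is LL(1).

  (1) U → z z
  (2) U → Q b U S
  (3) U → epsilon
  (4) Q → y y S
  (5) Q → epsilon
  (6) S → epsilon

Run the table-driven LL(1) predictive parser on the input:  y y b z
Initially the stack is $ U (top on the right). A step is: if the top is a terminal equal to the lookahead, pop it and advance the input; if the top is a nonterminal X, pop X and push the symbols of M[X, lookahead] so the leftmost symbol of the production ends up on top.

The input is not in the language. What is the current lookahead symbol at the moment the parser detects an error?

     Stack          Input      Action
  1  $ U            y y b z $  expand U → Q b U S
  2  $ S U b Q      y y b z $  expand Q → y y S
  3  $ S U b S y y  y y b z $  match y
  4  $ S U b S y    y b z $    match y
  5  $ S U b S      b z $      expand S → epsilon
  6  $ S U b        b z $      match b
  7  $ S U          z $        expand U → z z
  8  $ S z z        z $        match z
  9  $ S z          $          error: top is terminal z but lookahead is $

$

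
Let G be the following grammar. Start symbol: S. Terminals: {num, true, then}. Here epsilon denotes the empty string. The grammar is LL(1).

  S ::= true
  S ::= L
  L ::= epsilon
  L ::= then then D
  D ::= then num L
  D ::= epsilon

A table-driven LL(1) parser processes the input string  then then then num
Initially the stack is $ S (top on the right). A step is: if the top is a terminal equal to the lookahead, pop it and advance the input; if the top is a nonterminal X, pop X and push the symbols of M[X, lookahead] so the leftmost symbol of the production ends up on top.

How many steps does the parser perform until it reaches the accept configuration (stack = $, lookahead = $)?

8

     Stack          Input                 Action
  1  $ S            then then then num $  expand S ::= L
  2  $ L            then then then num $  expand L ::= then then D
  3  $ D then then  then then then num $  match then
  4  $ D then       then then num $       match then
  5  $ D            then num $            expand D ::= then num L
  6  $ L num then   then num $            match then
  7  $ L num        num $                 match num
  8  $ L            $                     expand L ::= epsilon
Accept reached after 8 steps.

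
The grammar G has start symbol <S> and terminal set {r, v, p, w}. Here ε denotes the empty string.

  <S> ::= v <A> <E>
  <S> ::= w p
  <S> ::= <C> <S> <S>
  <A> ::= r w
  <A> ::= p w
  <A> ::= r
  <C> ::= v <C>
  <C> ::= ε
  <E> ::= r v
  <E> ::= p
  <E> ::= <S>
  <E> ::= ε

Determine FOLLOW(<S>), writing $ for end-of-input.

{$, v, w}

FIRST(<A>) = {p, r}
FIRST(<C>) = {ε, v}
FIRST(<S>) = {v, w}  (via <C> <S> <S>)
FIRST(<E>) = {ε, p, r, v, w}  (via <S>)
FOLLOW(<S>) includes $ since <S> is the start symbol.
FOLLOW(<C>): in <S>::=<C> <S> <S>, <C> is followed by <S> <S> with FIRST {v, w}; in <C>::=v <C>, the suffix after <C> is empty (adds nothing new). Thus FOLLOW(<C>) = {v, w}.
FOLLOW(<S>): in <S>::=<C> <S> <S> (occurrence 1), <S> is followed by <S> with FIRST {v, w}; in <S>::=<C> <S> <S> (occurrence 2), the suffix after <S> is empty (adds nothing new); in <E>::=<S>, the suffix after <S> is empty, so FOLLOW(<S>) ⊇ FOLLOW(<E>) = {$, v, w}. Thus FOLLOW(<S>) = {$, v, w}.
FOLLOW(<A>): in <S>::=v <A> <E>, <A> is followed by <E> with FIRST {ε, p, r, v, w}; in <S>::=v <A> <E>, the suffix after <A> is nullable, so FOLLOW(<A>) ⊇ FOLLOW(<S>) = {$, v, w}. Thus FOLLOW(<A>) = {$, p, r, v, w}.
FOLLOW(<E>): in <S>::=v <A> <E>, the suffix after <E> is empty, so FOLLOW(<E>) ⊇ FOLLOW(<S>) = {$, v, w}. Thus FOLLOW(<E>) = {$, v, w}.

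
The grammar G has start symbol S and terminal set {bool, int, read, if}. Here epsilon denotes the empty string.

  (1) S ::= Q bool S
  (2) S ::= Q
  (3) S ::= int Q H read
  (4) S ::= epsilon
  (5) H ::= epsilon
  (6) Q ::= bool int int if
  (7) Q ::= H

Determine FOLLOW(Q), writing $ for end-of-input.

{$, bool, read}

FIRST(H): from H::=epsilon we get {epsilon}. So FIRST(H) = {epsilon}.
FIRST(Q): from Q::=bool int int if we get {bool}; from Q::=H we get {epsilon}. So FIRST(Q) = {epsilon, bool}.
FIRST(S): from S::=Q bool S we get {bool}; from S::=Q we get {epsilon, bool}; from S::=int Q H read we get {int}; from S::=epsilon we get {epsilon}. So FIRST(S) = {epsilon, bool, int}.
FOLLOW(S) includes $ since S is the start symbol.
FOLLOW(S): in S::=Q bool S, the suffix after S is empty (adds nothing new). Thus FOLLOW(S) = {$}.
FOLLOW(Q): in S::=Q bool S, Q is followed by bool S with FIRST {bool}; in S::=Q, the suffix after Q is empty, so FOLLOW(Q) ⊇ FOLLOW(S) = {$}; in S::=int Q H read, Q is followed by H read with FIRST {read}. Thus FOLLOW(Q) = {$, bool, read}.
FOLLOW(H): in S::=int Q H read, H is followed by read with FIRST {read}; in Q::=H, the suffix after H is empty, so FOLLOW(H) ⊇ FOLLOW(Q) = {$, bool, read}. Thus FOLLOW(H) = {$, bool, read}.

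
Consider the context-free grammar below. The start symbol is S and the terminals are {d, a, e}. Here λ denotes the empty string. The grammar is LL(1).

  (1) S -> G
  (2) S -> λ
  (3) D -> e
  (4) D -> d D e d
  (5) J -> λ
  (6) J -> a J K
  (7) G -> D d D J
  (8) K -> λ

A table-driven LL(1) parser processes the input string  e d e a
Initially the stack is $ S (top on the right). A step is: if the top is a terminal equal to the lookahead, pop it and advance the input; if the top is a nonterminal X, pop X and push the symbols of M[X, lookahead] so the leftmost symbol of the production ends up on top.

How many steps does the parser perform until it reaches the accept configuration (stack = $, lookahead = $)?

      Stack      Input      Action
   1  $ S        e d e a $  expand S -> G
   2  $ G        e d e a $  expand G -> D d D J
   3  $ J D d D  e d e a $  expand D -> e
   4  $ J D d e  e d e a $  match e
   5  $ J D d    d e a $    match d
   6  $ J D      e a $      expand D -> e
   7  $ J e      e a $      match e
   8  $ J        a $        expand J -> a J K
   9  $ K J a    a $        match a
  10  $ K J      $          expand J -> λ
  11  $ K        $          expand K -> λ
Accept reached after 11 steps.

11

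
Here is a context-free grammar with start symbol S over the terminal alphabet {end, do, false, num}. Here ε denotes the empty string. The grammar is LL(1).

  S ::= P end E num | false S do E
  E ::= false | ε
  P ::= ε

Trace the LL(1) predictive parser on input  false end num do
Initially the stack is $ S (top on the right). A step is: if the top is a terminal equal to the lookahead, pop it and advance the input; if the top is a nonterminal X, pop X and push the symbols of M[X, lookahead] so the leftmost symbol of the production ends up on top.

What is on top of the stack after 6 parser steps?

step 1: stack=$ S  input=false end num do $  — expand S ::= false S do E
step 2: stack=$ E do S false  input=false end num do $  — match false
step 3: stack=$ E do S  input=end num do $  — expand S ::= P end E num
step 4: stack=$ E do num E end P  input=end num do $  — expand P ::= ε
step 5: stack=$ E do num E end  input=end num do $  — match end
step 6: stack=$ E do num E  input=num do $  — expand E ::= ε
Stack after step 6: $ E do num (top = num).

num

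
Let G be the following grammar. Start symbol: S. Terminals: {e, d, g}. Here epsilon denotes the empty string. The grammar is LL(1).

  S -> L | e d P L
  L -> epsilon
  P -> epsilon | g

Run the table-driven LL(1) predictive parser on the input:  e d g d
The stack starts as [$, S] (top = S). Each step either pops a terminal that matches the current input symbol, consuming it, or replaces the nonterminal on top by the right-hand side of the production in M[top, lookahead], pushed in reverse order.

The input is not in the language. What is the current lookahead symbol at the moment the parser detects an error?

     Stack      Input      Action
  1  $ S        e d g d $  expand S -> e d P L
  2  $ L P d e  e d g d $  match e
  3  $ L P d    d g d $    match d
  4  $ L P      g d $      expand P -> g
  5  $ L g      g d $      match g
  6  $ L        d $        error: M[L, d] is empty

d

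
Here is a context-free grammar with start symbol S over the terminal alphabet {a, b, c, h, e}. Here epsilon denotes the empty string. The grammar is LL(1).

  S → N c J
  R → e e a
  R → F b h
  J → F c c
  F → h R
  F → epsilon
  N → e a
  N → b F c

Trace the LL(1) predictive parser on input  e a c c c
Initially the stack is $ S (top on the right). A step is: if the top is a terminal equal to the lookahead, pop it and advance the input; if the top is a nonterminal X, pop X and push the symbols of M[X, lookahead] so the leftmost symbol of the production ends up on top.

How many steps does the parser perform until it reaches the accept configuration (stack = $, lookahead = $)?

9

     Stack      Input        Action
  1  $ S        e a c c c $  expand S → N c J
  2  $ J c N    e a c c c $  expand N → e a
  3  $ J c a e  e a c c c $  match e
  4  $ J c a    a c c c $    match a
  5  $ J c      c c c $      match c
  6  $ J        c c $        expand J → F c c
  7  $ c c F    c c $        expand F → epsilon
  8  $ c c      c c $        match c
  9  $ c        c $          match c
Accept reached after 9 steps.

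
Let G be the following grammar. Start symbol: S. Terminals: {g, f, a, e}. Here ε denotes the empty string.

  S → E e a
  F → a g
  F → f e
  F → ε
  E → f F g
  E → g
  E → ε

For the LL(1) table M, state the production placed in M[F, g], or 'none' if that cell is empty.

F → ε

FIRST(F): from F→a g we get {a}; from F→f e we get {f}; from F→ε we get {ε}. So FIRST(F) = {ε, a, f}.
FIRST(E): from E→f F g we get {f}; from E→g we get {g}; from E→ε we get {ε}. So FIRST(E) = {ε, f, g}.
FIRST(S): from S→E e a we get {e, f, g}. So FIRST(S) = {e, f, g}.
FOLLOW(S) includes $ since S is the start symbol.
FOLLOW(F): in E→f F g, F is followed by g with FIRST {g}. Thus FOLLOW(F) = {g}.
For F → a g: FIRST(a g) = {a}, so it goes in M[F, t] for t ∈ {a}.
For F → f e: FIRST(f e) = {f}, so it goes in M[F, t] for t ∈ {f}.
For F → ε: FIRST(ε) = {ε}, so it goes in M[F, t] for t ∈ {}; since ε ∈ FIRST, also for every t ∈ FOLLOW(F) = {g}.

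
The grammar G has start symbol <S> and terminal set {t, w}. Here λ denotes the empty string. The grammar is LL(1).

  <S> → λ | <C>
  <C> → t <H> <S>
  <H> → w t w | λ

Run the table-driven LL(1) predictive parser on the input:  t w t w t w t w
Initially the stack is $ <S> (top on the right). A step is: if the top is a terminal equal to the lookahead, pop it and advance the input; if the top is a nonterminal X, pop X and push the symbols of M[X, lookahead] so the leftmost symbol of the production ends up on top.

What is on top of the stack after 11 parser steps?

w

      Stack        Input              Action
   1  $ <S>        t w t w t w t w $  expand <S> → <C>
   2  $ <C>        t w t w t w t w $  expand <C> → t <H> <S>
   3  $ <S> <H> t  t w t w t w t w $  match t
   4  $ <S> <H>    w t w t w t w $    expand <H> → w t w
   5  $ <S> w t w  w t w t w t w $    match w
   6  $ <S> w t    t w t w t w $      match t
   7  $ <S> w      w t w t w $        match w
   8  $ <S>        t w t w $          expand <S> → <C>
   9  $ <C>        t w t w $          expand <C> → t <H> <S>
  10  $ <S> <H> t  t w t w $          match t
  11  $ <S> <H>    w t w $            expand <H> → w t w
Stack after step 11: $ <S> w t w (top = w).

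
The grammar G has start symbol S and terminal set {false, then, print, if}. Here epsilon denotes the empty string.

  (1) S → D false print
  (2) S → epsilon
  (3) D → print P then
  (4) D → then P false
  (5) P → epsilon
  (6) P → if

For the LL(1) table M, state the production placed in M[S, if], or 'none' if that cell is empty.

FIRST(D) = {print, then}
FIRST(P) = {epsilon, if}
FIRST(S) = {epsilon, print, then}  (via D false print)
FOLLOW(S) includes $ since S is the start symbol.
FOLLOW(S): S appears on no right-hand side. Thus FOLLOW(S) = {$}.
For S → D false print: FIRST(D false print) = {print, then}, so it goes in M[S, t] for t ∈ {print, then}.
For S → epsilon: FIRST(epsilon) = {epsilon}, so it goes in M[S, t] for t ∈ {}; since epsilon ∈ FIRST, also for every t ∈ FOLLOW(S) = {$}.
None of these place a production in M[S, if].

none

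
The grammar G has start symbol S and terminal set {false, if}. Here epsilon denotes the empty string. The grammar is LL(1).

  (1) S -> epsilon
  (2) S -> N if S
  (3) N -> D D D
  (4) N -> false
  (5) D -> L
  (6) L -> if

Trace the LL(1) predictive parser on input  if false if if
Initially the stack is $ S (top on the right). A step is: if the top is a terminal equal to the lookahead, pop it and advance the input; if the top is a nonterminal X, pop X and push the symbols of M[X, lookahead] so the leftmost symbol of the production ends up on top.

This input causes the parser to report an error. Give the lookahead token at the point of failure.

false

step 1: stack=$ S  input=if false if if $  — expand S -> N if S
step 2: stack=$ S if N  input=if false if if $  — expand N -> D D D
step 3: stack=$ S if D D D  input=if false if if $  — expand D -> L
step 4: stack=$ S if D D L  input=if false if if $  — expand L -> if
step 5: stack=$ S if D D if  input=if false if if $  — match if
step 6: stack=$ S if D D  input=false if if $  — error: M[D, false] is empty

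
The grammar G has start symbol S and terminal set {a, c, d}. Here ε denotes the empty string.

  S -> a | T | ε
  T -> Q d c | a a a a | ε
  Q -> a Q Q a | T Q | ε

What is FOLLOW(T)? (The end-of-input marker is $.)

FIRST(S): from S->a we get {a}; from S->T we get {ε, a, d}; from S->ε we get {ε}. So FIRST(S) = {ε, a, d}.
FIRST(T): from T->Q d c we get {a, d}; from T->a a a a we get {a}; from T->ε we get {ε}. So FIRST(T) = {ε, a, d}.
FIRST(Q): from Q->a Q Q a we get {a}; from Q->T Q we get {ε, a, d}; from Q->ε we get {ε}. So FIRST(Q) = {ε, a, d}.
FOLLOW(S) includes $ since S is the start symbol.
FOLLOW(S): S appears on no right-hand side. Thus FOLLOW(S) = {$}.
FOLLOW(Q): in T->Q d c, Q is followed by d c with FIRST {d}; in Q->a Q Q a (occurrence 1), Q is followed by Q a with FIRST {a, d}; in Q->a Q Q a (occurrence 2), Q is followed by a with FIRST {a}; in Q->T Q, the suffix after Q is empty (adds nothing new). Thus FOLLOW(Q) = {a, d}.
FOLLOW(T): in S->T, the suffix after T is empty, so FOLLOW(T) ⊇ FOLLOW(S) = {$}; in Q->T Q, T is followed by Q with FIRST {ε, a, d}; in Q->T Q, the suffix after T is nullable, so FOLLOW(T) ⊇ FOLLOW(Q) = {a, d}. Thus FOLLOW(T) = {$, a, d}.

{$, a, d}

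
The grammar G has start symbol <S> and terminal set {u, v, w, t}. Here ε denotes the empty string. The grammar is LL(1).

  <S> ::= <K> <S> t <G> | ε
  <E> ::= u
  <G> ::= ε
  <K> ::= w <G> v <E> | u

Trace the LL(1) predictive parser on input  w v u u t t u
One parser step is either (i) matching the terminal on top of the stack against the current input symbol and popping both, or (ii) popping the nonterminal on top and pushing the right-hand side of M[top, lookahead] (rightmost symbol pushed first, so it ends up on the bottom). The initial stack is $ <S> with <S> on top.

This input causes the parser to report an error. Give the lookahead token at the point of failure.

u

step 1: stack=$ <S>  input=w v u u t t u $  — expand <S> ::= <K> <S> t <G>
step 2: stack=$ <G> t <S> <K>  input=w v u u t t u $  — expand <K> ::= w <G> v <E>
step 3: stack=$ <G> t <S> <E> v <G> w  input=w v u u t t u $  — match w
step 4: stack=$ <G> t <S> <E> v <G>  input=v u u t t u $  — expand <G> ::= ε
step 5: stack=$ <G> t <S> <E> v  input=v u u t t u $  — match v
step 6: stack=$ <G> t <S> <E>  input=u u t t u $  — expand <E> ::= u
step 7: stack=$ <G> t <S> u  input=u u t t u $  — match u
step 8: stack=$ <G> t <S>  input=u t t u $  — expand <S> ::= <K> <S> t <G>
step 9: stack=$ <G> t <G> t <S> <K>  input=u t t u $  — expand <K> ::= u
step 10: stack=$ <G> t <G> t <S> u  input=u t t u $  — match u
step 11: stack=$ <G> t <G> t <S>  input=t t u $  — expand <S> ::= ε
step 12: stack=$ <G> t <G> t  input=t t u $  — match t
step 13: stack=$ <G> t <G>  input=t u $  — expand <G> ::= ε
step 14: stack=$ <G> t  input=t u $  — match t
step 15: stack=$ <G>  input=u $  — error: M[<G>, u] is empty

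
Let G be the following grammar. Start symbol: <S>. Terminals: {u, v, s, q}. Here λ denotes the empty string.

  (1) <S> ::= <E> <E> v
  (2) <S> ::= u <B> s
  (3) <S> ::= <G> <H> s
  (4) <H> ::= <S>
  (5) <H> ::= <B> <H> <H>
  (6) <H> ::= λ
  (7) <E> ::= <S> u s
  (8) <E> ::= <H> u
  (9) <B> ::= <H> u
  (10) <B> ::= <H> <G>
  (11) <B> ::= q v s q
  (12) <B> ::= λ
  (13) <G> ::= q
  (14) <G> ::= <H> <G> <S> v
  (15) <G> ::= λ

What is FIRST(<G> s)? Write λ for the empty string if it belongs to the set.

{q, s, u}

FIRST(<S>): from <S>::=<E> <E> v we get {q, s, u}; from <S>::=u <B> s we get {u}; from <S>::=<G> <H> s we get {q, s, u}. So FIRST(<S>) = {q, s, u}.
FIRST(<H>): from <H>::=<S> we get {q, s, u}; from <H>::=<B> <H> <H> we get {λ, q, s, u}; from <H>::=λ we get {λ}. So FIRST(<H>) = {λ, q, s, u}.
FIRST(<E>): from <E>::=<S> u s we get {q, s, u}; from <E>::=<H> u we get {q, s, u}. So FIRST(<E>) = {q, s, u}.
FIRST(<G>): from <G>::=q we get {q}; from <G>::=<H> <G> <S> v we get {q, s, u}; from <G>::=λ we get {λ}. So FIRST(<G>) = {λ, q, s, u}.
FIRST(<B>): from <B>::=<H> u we get {q, s, u}; from <B>::=<H> <G> we get {λ, q, s, u}; from <B>::=q v s q we get {q}; from <B>::=λ we get {λ}. So FIRST(<B>) = {λ, q, s, u}.
FIRST(<G> s): take FIRST of each symbol in turn, carrying on past any symbol whose FIRST contains λ; result {q, s, u}.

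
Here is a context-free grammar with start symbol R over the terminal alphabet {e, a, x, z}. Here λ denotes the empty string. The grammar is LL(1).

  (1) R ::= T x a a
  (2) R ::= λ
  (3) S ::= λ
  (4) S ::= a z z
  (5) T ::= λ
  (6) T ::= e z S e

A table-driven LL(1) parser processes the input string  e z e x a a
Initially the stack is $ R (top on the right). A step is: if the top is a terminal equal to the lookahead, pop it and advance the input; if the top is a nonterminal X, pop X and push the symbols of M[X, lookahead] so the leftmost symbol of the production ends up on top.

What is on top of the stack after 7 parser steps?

a

step 1: stack=$ R  input=e z e x a a $  — expand R ::= T x a a
step 2: stack=$ a a x T  input=e z e x a a $  — expand T ::= e z S e
step 3: stack=$ a a x e S z e  input=e z e x a a $  — match e
step 4: stack=$ a a x e S z  input=z e x a a $  — match z
step 5: stack=$ a a x e S  input=e x a a $  — expand S ::= λ
step 6: stack=$ a a x e  input=e x a a $  — match e
step 7: stack=$ a a x  input=x a a $  — match x
Stack after step 7: $ a a (top = a).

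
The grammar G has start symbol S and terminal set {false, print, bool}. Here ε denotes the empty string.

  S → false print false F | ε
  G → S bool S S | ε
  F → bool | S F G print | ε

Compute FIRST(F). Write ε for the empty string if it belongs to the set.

{ε, bool, false, print}

FIRST(S) = {ε, false}
FIRST(G) = {ε, bool, false}  (via S bool S S)
FIRST(F) = {ε, bool, false, print}  (via S F G print)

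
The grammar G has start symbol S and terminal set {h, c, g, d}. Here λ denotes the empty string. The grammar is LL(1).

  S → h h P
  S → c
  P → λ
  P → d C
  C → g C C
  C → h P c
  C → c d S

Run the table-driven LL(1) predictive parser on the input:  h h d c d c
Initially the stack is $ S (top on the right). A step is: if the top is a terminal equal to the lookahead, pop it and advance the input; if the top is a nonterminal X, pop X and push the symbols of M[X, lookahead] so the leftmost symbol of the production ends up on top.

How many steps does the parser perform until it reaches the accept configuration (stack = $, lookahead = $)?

      Stack    Input          Action
   1  $ S      h h d c d c $  expand S → h h P
   2  $ P h h  h h d c d c $  match h
   3  $ P h    h d c d c $    match h
   4  $ P      d c d c $      expand P → d C
   5  $ C d    d c d c $      match d
   6  $ C      c d c $        expand C → c d S
   7  $ S d c  c d c $        match c
   8  $ S d    d c $          match d
   9  $ S      c $            expand S → c
  10  $ c      c $            match c
Accept reached after 10 steps.

10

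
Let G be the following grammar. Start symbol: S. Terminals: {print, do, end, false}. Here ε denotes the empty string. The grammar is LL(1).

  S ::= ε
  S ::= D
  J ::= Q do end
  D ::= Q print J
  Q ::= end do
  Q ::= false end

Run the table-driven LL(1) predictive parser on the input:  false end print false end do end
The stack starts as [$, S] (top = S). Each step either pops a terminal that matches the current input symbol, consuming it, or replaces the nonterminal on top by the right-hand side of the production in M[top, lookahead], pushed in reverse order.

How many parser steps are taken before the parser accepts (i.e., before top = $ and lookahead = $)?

step 1: stack=$ S  input=false end print false end do end $  — expand S ::= D
step 2: stack=$ D  input=false end print false end do end $  — expand D ::= Q print J
step 3: stack=$ J print Q  input=false end print false end do end $  — expand Q ::= false end
step 4: stack=$ J print end false  input=false end print false end do end $  — match false
step 5: stack=$ J print end  input=end print false end do end $  — match end
step 6: stack=$ J print  input=print false end do end $  — match print
step 7: stack=$ J  input=false end do end $  — expand J ::= Q do end
step 8: stack=$ end do Q  input=false end do end $  — expand Q ::= false end
step 9: stack=$ end do end false  input=false end do end $  — match false
step 10: stack=$ end do end  input=end do end $  — match end
step 11: stack=$ end do  input=do end $  — match do
step 12: stack=$ end  input=end $  — match end
Accept reached after 12 steps.

12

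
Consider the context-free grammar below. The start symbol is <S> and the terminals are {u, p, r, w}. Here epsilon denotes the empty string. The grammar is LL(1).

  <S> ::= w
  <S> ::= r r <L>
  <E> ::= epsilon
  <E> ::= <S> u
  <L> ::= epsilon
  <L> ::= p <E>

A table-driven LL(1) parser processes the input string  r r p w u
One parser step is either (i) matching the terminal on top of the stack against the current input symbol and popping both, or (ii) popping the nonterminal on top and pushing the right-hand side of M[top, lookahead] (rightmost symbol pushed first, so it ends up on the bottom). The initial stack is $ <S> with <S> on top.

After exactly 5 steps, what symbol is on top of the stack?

<E>

     Stack      Input        Action
  1  $ <S>      r r p w u $  expand <S> ::= r r <L>
  2  $ <L> r r  r r p w u $  match r
  3  $ <L> r    r p w u $    match r
  4  $ <L>      p w u $      expand <L> ::= p <E>
  5  $ <E> p    p w u $      match p
Stack after step 5: $ <E> (top = <E>).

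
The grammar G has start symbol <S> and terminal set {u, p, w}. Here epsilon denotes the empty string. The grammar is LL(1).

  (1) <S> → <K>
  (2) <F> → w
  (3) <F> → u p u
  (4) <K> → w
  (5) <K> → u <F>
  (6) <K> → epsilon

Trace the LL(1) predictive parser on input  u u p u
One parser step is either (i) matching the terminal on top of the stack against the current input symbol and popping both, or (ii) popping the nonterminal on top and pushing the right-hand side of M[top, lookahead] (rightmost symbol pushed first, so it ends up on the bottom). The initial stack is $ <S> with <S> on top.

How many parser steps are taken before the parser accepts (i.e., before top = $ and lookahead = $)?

     Stack    Input      Action
  1  $ <S>    u u p u $  expand <S> → <K>
  2  $ <K>    u u p u $  expand <K> → u <F>
  3  $ <F> u  u u p u $  match u
  4  $ <F>    u p u $    expand <F> → u p u
  5  $ u p u  u p u $    match u
  6  $ u p    p u $      match p
  7  $ u      u $        match u
Accept reached after 7 steps.

7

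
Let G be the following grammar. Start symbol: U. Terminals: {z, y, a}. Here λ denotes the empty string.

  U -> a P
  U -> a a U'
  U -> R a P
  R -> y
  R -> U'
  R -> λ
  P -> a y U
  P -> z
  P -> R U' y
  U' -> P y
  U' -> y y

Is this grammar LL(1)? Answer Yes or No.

No

FIRST(U) = {a, y, z}
FIRST(R) = {λ, a, y, z}
FIRST(P) = {a, y, z}
FIRST(U') = {a, y, z}
FOLLOW(U) = {$, y}
FOLLOW(R) = {a, y, z}
FOLLOW(P) = {$, y}
FOLLOW(U') = {$, a, y, z}
Cell M[P, a] receives both P -> a y U and P -> R U' y — the grammar is not LL(1).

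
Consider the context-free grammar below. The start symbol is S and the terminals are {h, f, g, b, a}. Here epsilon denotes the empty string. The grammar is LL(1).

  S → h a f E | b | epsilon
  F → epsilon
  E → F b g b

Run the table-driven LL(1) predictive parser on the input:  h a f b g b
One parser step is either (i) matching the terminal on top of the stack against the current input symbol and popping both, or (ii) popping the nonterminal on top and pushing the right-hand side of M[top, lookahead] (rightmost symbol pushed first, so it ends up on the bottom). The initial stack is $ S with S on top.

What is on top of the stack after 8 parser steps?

step 1: stack=$ S  input=h a f b g b $  — expand S → h a f E
step 2: stack=$ E f a h  input=h a f b g b $  — match h
step 3: stack=$ E f a  input=a f b g b $  — match a
step 4: stack=$ E f  input=f b g b $  — match f
step 5: stack=$ E  input=b g b $  — expand E → F b g b
step 6: stack=$ b g b F  input=b g b $  — expand F → epsilon
step 7: stack=$ b g b  input=b g b $  — match b
step 8: stack=$ b g  input=g b $  — match g
Stack after step 8: $ b (top = b).

b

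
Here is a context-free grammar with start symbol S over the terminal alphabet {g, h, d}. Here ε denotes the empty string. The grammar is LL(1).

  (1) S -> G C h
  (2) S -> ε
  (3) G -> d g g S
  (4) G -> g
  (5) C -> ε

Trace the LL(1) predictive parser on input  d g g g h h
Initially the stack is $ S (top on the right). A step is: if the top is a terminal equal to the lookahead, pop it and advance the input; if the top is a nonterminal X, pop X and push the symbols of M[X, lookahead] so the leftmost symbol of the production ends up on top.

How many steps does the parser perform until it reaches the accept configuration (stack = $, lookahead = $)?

12

      Stack          Input          Action
   1  $ S            d g g g h h $  expand S -> G C h
   2  $ h C G        d g g g h h $  expand G -> d g g S
   3  $ h C S g g d  d g g g h h $  match d
   4  $ h C S g g    g g g h h $    match g
   5  $ h C S g      g g h h $      match g
   6  $ h C S        g h h $        expand S -> G C h
   7  $ h C h C G    g h h $        expand G -> g
   8  $ h C h C g    g h h $        match g
   9  $ h C h C      h h $          expand C -> ε
  10  $ h C h        h h $          match h
  11  $ h C          h $            expand C -> ε
  12  $ h            h $            match h
Accept reached after 12 steps.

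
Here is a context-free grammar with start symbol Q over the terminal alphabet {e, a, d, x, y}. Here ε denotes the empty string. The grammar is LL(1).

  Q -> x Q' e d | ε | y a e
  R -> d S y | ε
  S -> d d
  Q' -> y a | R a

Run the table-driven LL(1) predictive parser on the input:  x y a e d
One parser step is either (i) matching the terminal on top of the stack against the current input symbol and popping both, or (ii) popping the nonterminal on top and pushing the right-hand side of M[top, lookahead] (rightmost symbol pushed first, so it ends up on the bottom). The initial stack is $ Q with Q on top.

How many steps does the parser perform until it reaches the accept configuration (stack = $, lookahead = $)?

7

step 1: stack=$ Q  input=x y a e d $  — expand Q -> x Q' e d
step 2: stack=$ d e Q' x  input=x y a e d $  — match x
step 3: stack=$ d e Q'  input=y a e d $  — expand Q' -> y a
step 4: stack=$ d e a y  input=y a e d $  — match y
step 5: stack=$ d e a  input=a e d $  — match a
step 6: stack=$ d e  input=e d $  — match e
step 7: stack=$ d  input=d $  — match d
Accept reached after 7 steps.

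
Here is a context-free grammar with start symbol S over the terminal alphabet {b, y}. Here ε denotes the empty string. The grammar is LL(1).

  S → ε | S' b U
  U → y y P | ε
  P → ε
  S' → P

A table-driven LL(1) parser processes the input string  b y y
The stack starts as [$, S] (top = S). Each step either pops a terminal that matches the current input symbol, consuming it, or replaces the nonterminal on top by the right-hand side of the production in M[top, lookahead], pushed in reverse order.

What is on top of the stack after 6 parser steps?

y

step 1: stack=$ S  input=b y y $  — expand S → S' b U
step 2: stack=$ U b S'  input=b y y $  — expand S' → P
step 3: stack=$ U b P  input=b y y $  — expand P → ε
step 4: stack=$ U b  input=b y y $  — match b
step 5: stack=$ U  input=y y $  — expand U → y y P
step 6: stack=$ P y y  input=y y $  — match y
Stack after step 6: $ P y (top = y).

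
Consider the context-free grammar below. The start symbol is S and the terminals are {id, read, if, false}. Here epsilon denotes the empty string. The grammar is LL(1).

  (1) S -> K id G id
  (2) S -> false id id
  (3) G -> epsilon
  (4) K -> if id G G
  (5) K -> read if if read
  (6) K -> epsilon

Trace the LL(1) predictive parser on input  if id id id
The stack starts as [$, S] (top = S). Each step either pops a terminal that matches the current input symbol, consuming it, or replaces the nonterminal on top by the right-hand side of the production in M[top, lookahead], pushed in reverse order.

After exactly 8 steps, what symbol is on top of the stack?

id

     Stack                Input          Action
  1  $ S                  if id id id $  expand S -> K id G id
  2  $ id G id K          if id id id $  expand K -> if id G G
  3  $ id G id G G id if  if id id id $  match if
  4  $ id G id G G id     id id id $     match id
  5  $ id G id G G        id id $        expand G -> epsilon
  6  $ id G id G          id id $        expand G -> epsilon
  7  $ id G id            id id $        match id
  8  $ id G               id $           expand G -> epsilon
Stack after step 8: $ id (top = id).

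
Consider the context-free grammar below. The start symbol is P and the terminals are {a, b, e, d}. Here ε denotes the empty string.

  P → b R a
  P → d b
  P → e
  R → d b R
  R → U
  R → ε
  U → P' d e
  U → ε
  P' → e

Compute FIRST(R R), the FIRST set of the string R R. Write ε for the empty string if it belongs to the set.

{ε, d, e}

FIRST(P): from P→b R a we get {b}; from P→d b we get {d}; from P→e we get {e}. So FIRST(P) = {b, d, e}.
FIRST(P'): from P'→e we get {e}. So FIRST(P') = {e}.
FIRST(U): from U→P' d e we get {e}; from U→ε we get {ε}. So FIRST(U) = {ε, e}.
FIRST(R): from R→d b R we get {d}; from R→U we get {ε, e}; from R→ε we get {ε}. So FIRST(R) = {ε, d, e}.
FIRST(R R): take FIRST of each symbol in turn, carrying on past any symbol whose FIRST contains ε; result {ε, d, e}.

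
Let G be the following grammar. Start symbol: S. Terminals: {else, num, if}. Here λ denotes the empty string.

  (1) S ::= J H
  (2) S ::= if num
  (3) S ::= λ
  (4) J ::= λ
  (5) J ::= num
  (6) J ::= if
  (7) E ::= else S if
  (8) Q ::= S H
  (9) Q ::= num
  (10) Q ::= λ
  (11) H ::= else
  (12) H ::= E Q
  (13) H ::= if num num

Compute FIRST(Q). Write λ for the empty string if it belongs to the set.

{λ, else, if, num}

FIRST(J) = {λ, if, num}
FIRST(E) = {else}
FIRST(H) = {else, if}  (via E Q)
FIRST(S) = {λ, else, if, num}  (via J H)
FIRST(Q) = {λ, else, if, num}  (via S H)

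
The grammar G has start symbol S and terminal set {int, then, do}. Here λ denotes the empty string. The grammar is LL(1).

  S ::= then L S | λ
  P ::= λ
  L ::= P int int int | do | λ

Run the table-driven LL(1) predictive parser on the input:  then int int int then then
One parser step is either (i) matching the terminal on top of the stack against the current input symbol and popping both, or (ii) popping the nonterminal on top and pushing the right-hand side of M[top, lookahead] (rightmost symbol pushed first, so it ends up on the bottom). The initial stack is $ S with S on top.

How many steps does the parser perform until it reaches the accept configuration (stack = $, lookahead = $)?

14

step 1: stack=$ S  input=then int int int then then $  — expand S ::= then L S
step 2: stack=$ S L then  input=then int int int then then $  — match then
step 3: stack=$ S L  input=int int int then then $  — expand L ::= P int int int
step 4: stack=$ S int int int P  input=int int int then then $  — expand P ::= λ
step 5: stack=$ S int int int  input=int int int then then $  — match int
step 6: stack=$ S int int  input=int int then then $  — match int
step 7: stack=$ S int  input=int then then $  — match int
step 8: stack=$ S  input=then then $  — expand S ::= then L S
step 9: stack=$ S L then  input=then then $  — match then
step 10: stack=$ S L  input=then $  — expand L ::= λ
step 11: stack=$ S  input=then $  — expand S ::= then L S
step 12: stack=$ S L then  input=then $  — match then
step 13: stack=$ S L  input=$  — expand L ::= λ
step 14: stack=$ S  input=$  — expand S ::= λ
Accept reached after 14 steps.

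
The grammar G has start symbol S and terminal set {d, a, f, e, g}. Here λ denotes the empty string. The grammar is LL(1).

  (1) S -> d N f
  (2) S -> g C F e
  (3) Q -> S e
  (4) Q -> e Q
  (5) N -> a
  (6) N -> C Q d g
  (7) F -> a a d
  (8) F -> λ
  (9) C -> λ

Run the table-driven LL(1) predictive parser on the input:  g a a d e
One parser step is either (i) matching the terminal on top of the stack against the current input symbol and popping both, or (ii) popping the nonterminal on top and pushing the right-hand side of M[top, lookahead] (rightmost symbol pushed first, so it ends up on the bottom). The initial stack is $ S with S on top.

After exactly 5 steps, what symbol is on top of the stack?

step 1: stack=$ S  input=g a a d e $  — expand S -> g C F e
step 2: stack=$ e F C g  input=g a a d e $  — match g
step 3: stack=$ e F C  input=a a d e $  — expand C -> λ
step 4: stack=$ e F  input=a a d e $  — expand F -> a a d
step 5: stack=$ e d a a  input=a a d e $  — match a
Stack after step 5: $ e d a (top = a).

a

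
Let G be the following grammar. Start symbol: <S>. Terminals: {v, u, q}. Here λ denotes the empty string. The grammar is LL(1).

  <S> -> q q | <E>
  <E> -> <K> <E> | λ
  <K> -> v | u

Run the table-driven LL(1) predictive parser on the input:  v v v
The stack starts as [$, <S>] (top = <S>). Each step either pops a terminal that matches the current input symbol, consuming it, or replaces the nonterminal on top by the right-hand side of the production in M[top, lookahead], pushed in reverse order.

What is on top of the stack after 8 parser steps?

step 1: stack=$ <S>  input=v v v $  — expand <S> -> <E>
step 2: stack=$ <E>  input=v v v $  — expand <E> -> <K> <E>
step 3: stack=$ <E> <K>  input=v v v $  — expand <K> -> v
step 4: stack=$ <E> v  input=v v v $  — match v
step 5: stack=$ <E>  input=v v $  — expand <E> -> <K> <E>
step 6: stack=$ <E> <K>  input=v v $  — expand <K> -> v
step 7: stack=$ <E> v  input=v v $  — match v
step 8: stack=$ <E>  input=v $  — expand <E> -> <K> <E>
Stack after step 8: $ <E> <K> (top = <K>).

<K>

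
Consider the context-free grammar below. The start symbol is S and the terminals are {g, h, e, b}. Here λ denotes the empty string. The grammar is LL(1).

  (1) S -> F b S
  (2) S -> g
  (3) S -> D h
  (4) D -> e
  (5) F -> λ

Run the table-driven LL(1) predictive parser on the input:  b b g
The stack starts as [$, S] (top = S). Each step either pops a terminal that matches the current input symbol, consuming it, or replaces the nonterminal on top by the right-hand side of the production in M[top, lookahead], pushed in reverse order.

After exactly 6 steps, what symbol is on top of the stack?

S

step 1: stack=$ S  input=b b g $  — expand S -> F b S
step 2: stack=$ S b F  input=b b g $  — expand F -> λ
step 3: stack=$ S b  input=b b g $  — match b
step 4: stack=$ S  input=b g $  — expand S -> F b S
step 5: stack=$ S b F  input=b g $  — expand F -> λ
step 6: stack=$ S b  input=b g $  — match b
Stack after step 6: $ S (top = S).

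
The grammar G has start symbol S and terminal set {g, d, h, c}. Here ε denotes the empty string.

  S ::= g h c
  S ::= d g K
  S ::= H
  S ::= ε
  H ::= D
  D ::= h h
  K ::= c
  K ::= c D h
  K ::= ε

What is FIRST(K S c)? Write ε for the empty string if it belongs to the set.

{c, d, g, h}

FIRST(D): from D::=h h we get {h}. So FIRST(D) = {h}.
FIRST(K): from K::=c we get {c}; from K::=c D h we get {c}; from K::=ε we get {ε}. So FIRST(K) = {ε, c}.
FIRST(H): from H::=D we get {h}. So FIRST(H) = {h}.
FIRST(S): from S::=g h c we get {g}; from S::=d g K we get {d}; from S::=H we get {h}; from S::=ε we get {ε}. So FIRST(S) = {ε, d, g, h}.
FIRST(K S c): take FIRST of each symbol in turn, carrying on past any symbol whose FIRST contains ε; result {c, d, g, h}.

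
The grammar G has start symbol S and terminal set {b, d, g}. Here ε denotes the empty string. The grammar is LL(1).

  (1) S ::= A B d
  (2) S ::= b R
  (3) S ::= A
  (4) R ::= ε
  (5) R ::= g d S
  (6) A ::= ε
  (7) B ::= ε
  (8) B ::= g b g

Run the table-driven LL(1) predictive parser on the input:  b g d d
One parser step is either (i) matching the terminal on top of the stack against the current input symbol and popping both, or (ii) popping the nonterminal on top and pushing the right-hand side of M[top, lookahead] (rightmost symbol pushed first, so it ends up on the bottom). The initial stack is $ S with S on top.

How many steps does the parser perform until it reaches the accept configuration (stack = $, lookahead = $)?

     Stack    Input      Action
  1  $ S      b g d d $  expand S ::= b R
  2  $ R b    b g d d $  match b
  3  $ R      g d d $    expand R ::= g d S
  4  $ S d g  g d d $    match g
  5  $ S d    d d $      match d
  6  $ S      d $        expand S ::= A B d
  7  $ d B A  d $        expand A ::= ε
  8  $ d B    d $        expand B ::= ε
  9  $ d      d $        match d
Accept reached after 9 steps.

9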